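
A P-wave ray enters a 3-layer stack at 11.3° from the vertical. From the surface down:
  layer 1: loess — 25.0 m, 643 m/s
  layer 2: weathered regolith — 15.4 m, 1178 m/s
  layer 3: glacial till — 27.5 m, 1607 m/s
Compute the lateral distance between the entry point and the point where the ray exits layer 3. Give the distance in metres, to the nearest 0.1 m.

26.4 m

Apply Snell's law at each interface; in layer i the horizontal offset is hᵢ·tan θᵢ.
Layer 1: θ = 11.30°; offset = 25.0·tan 11.30° = 4.995 m.
Layer 2: sin θ = 1178·sin 11.3°/643 = 0.3590, θ = 21.04°; offset = 15.4·tan 21.04° = 5.923 m.
Layer 3: sin θ = 1607·sin 11.3°/643 = 0.4897, θ = 29.32°; offset = 27.5·tan 29.32° = 15.446 m.
Σ offsets = 26.365 m.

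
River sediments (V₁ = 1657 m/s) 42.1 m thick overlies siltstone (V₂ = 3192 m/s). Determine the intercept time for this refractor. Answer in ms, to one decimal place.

43.4 ms

tᵢ = 2h·√(V₂²−V₁²)/(V₁V₂).
√(V₂²−V₁²) = √(3192²−1657²) = 2728.2 m/s.
tᵢ = 2·42.1·2728.2/(1657·3192) = 0.04343 s.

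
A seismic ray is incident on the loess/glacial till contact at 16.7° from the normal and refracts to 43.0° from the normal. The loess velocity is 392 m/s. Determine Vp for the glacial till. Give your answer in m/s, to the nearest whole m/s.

sin 16.7° = 0.2874; sin 43.0° = 0.6820.
V₂ = V₁·(sin θ₂/sin θ₁) = 392·(0.6820/0.2874) = 930.34 m/s.

930 m/s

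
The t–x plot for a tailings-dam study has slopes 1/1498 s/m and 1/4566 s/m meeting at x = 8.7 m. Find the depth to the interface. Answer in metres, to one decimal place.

3.1 m

h = (x_cross/2)·√((V₂−V₁)/(V₂+V₁)).
(V₂−V₁)/(V₂+V₁) = (4566−1498)/(4566+1498) = 0.5059; √ = 0.7113.
h = (8.7/2)·0.7113 = 3.09 m.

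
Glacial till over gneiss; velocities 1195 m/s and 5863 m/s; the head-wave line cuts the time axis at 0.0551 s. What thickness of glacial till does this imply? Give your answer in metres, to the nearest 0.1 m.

θ_c = arcsin(1195/5863) = 11.76°; cos θ_c = 0.9790.
tᵢ = 2h cos θ_c/V₁ ⇒ h = tᵢ·V₁/(2 cos θ_c) = 0.0551·1195/(2·0.9790) = 33.63 m.

33.6 m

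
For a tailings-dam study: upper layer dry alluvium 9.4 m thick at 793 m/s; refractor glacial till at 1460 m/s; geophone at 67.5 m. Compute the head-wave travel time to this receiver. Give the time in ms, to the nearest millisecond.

66 ms

θ_c = arcsin(V₁/V₂) = arcsin(793/1460) = 32.90°, cos θ_c = 0.8396.
Intercept time tᵢ = 2h cos θ_c / V₁ = 2·9.4·0.8396/793 = 0.01991 s.
t = x/V₂ + tᵢ = 67.5/1460 + 0.01991 = 0.06614 s.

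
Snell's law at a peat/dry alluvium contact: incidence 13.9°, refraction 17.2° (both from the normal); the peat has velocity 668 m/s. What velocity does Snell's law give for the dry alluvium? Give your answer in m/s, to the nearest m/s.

822 m/s

sin 13.9° = 0.2402; sin 17.2° = 0.2957.
V₂ = V₁·(sin θ₂/sin θ₁) = 668·(0.2957/0.2402) = 822.27 m/s.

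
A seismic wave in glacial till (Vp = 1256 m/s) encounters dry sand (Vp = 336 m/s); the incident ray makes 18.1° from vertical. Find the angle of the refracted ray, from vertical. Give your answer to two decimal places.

4.77°

Snell's law: sin θ₂ = (V₂/V₁)·sin θ₁ = (336/1256)·sin 18.1° = 0.0831.
θ₂ = arcsin 0.0831 = 4.77° from the normal.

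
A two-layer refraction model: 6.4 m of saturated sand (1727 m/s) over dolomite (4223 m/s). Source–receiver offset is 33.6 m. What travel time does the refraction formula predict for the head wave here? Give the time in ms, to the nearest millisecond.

θ_c = arcsin(V₁/V₂) = arcsin(1727/4223) = 24.14°, cos θ_c = 0.9126.
Intercept time tᵢ = 2h cos θ_c / V₁ = 2·6.4·0.9126/1727 = 0.00676 s.
t = x/V₂ + tᵢ = 33.6/4223 + 0.00676 = 0.01472 s.

15 ms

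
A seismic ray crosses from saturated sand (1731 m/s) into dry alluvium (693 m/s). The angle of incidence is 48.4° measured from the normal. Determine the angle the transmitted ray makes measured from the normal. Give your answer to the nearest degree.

Snell's law: sin θ₂ = (V₂/V₁)·sin θ₁ = (693/1731)·sin 48.4° = 0.2994.
θ₂ = arcsin 0.2994 = 17.42° from the normal.

17°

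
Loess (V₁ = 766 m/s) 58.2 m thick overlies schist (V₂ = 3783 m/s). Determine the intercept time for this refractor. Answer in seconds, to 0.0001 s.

0.1488 s

θ_c = arcsin(V₁/V₂) = arcsin(766/3783) = 11.68°; cos θ_c = 0.9793.
tᵢ = 2h·cos θ_c / V₁ = 2·58.2·0.9793 / 766 = 0.14881 s.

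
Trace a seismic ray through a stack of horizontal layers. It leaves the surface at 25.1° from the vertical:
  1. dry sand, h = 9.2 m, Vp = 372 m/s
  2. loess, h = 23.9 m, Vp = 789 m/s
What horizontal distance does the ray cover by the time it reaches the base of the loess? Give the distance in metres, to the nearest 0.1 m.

53.6 m

Apply Snell's law at each interface; in layer i the horizontal offset is hᵢ·tan θᵢ.
Layer 1: θ = 25.10°; offset = 9.2·tan 25.10° = 4.310 m.
Layer 2: sin θ = 789·sin 25.1°/372 = 0.8997, θ = 64.12°; offset = 23.9·tan 64.12° = 49.265 m.
Total horizontal offset = 53.574 m.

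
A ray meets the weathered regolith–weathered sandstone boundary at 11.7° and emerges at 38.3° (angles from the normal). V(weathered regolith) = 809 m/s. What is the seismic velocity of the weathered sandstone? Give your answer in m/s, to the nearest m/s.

sin 11.7° = 0.2028; sin 38.3° = 0.6198.
V₂ = V₁·(sin θ₂/sin θ₁) = 809·(0.6198/0.2028) = 2472.55 m/s.

2473 m/s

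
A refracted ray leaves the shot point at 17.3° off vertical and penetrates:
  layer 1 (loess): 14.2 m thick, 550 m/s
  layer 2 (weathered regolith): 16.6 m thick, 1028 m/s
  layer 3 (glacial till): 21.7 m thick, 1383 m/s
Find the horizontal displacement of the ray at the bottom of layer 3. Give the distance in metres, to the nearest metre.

40 m

p = sin θ₁/V₁ = sin 17.3°/550 = 5.4068e-04 s/m is conserved through the stack.
Layer 1: θ = 17.30°; offset = 14.2·tan 17.30° = 4.423 m.
Layer 2: sin θ = p·1028 = 0.5558 → θ = 33.77°; offset = 16.6·tan 33.77° = 11.099 m.
Layer 3: sin θ = p·1383 = 0.7478 → θ = 48.40°; offset = 21.7·tan 48.40° = 24.439 m.
Total horizontal offset = 39.960 m.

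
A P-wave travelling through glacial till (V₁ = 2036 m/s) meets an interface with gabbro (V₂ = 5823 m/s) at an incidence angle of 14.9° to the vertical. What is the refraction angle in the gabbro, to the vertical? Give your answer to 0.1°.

sin θ₁/V₁ = sin θ₂/V₂ ⇒ sin θ₂ = 5823·sin 14.9°/2036 = 5823·0.2571/2036 = 0.7354.
θ₂ = sin⁻¹(0.7354) = 47.34° (from vertical).

47.3°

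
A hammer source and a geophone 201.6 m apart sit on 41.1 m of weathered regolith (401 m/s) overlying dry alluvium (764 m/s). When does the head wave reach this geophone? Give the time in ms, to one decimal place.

θ_c = arcsin(V₁/V₂) = arcsin(401/764) = 31.66°, cos θ_c = 0.8512.
Intercept time tᵢ = 2h cos θ_c / V₁ = 2·41.1·0.8512/401 = 0.17448 s.
t = x/V₂ + tᵢ = 201.6/764 + 0.17448 = 0.43836 s.

438.4 ms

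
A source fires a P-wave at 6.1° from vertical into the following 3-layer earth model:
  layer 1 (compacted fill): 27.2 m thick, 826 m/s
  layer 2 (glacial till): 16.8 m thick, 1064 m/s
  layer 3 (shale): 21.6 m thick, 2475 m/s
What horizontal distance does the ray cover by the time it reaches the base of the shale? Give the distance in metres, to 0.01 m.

Ray parameter p = sin 6.1° / 826 m/s = 1.2865e-04 s/m.
Layer 1: θ = 6.10°; offset = 27.2·tan 6.10° = 2.9068 m.
Layer 2: sin θ = p·1064 = 0.1369 → θ = 7.87°; offset = 16.8·tan 7.87° = 2.3215 m.
Layer 3: sin θ = p·2475 = 0.3184 → θ = 18.57°; offset = 21.6·tan 18.57° = 7.2552 m.
Σ offsets = 12.4835 m.

12.48 m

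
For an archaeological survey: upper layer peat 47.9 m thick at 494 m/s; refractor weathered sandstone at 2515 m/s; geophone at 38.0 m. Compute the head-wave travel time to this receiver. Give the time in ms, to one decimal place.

θ_c = arcsin(V₁/V₂) = arcsin(494/2515) = 11.33°, cos θ_c = 0.9805.
Intercept time tᵢ = 2h cos θ_c / V₁ = 2·47.9·0.9805/494 = 0.19015 s.
t = x/V₂ + tᵢ = 38.0/2515 + 0.19015 = 0.20526 s.

205.3 ms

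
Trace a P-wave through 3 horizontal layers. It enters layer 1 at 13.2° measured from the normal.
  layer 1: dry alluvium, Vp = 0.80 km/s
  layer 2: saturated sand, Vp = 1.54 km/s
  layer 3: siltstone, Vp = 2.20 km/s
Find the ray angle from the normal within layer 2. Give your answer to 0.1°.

26.1°

Ray parameter p = sin 13.2° / 0.80 = 2.8544e-01 s/km.
sin θ_2 = p·V_2 = 2.8544e-01 × 1.54 = 0.4396.
θ_2 = arcsin 0.4396 = 26.08°.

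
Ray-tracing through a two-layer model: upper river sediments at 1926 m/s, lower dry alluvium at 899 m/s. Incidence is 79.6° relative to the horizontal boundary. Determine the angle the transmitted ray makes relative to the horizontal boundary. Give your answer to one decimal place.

Angle from the normal: 90° − 79.6° = 10.4°.
sin θ₁/V₁ = sin θ₂/V₂ ⇒ sin θ₂ = 899·sin 10.4°/1926 = 899·0.1805/1926 = 0.0843.
θ₂ = sin⁻¹(0.0843) = 4.83° (from vertical).
From the interface: 90° − 4.83° = 85.17°.

85.2°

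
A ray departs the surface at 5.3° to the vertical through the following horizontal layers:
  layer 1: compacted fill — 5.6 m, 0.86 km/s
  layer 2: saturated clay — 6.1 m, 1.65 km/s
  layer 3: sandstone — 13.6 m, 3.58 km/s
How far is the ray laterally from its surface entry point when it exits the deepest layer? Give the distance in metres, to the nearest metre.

Ray parameter p = sin 5.3° / 0.86 km/s = 1.0741e-01 s/km.
Layer 1: θ = 5.30°; offset = 5.6·tan 5.30° = 0.519 m.
Layer 2: sin θ = p·1.65 = 0.1772 → θ = 10.21°; offset = 6.1·tan 10.21° = 1.098 m.
Layer 3: sin θ = p·3.58 = 0.3845 → θ = 22.61°; offset = 13.6·tan 22.61° = 5.665 m.
Σ offsets = 7.283 m.

7 m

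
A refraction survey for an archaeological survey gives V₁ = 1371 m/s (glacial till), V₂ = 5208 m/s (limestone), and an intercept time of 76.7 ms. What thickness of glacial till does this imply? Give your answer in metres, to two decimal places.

θ_c = arcsin(1371/5208) = 15.26°; cos θ_c = 0.9647.
tᵢ = 2h cos θ_c/V₁ ⇒ h = tᵢ·V₁/(2 cos θ_c) = 0.0767·1371/(2·0.9647) = 54.50 m.

54.50 m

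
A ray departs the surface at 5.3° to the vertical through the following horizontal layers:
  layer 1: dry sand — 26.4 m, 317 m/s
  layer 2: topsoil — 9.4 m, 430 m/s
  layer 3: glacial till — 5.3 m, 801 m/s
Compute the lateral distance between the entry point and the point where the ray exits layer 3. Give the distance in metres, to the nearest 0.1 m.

4.9 m

Ray parameter p = sin 5.3° / 317 m/s = 2.9139e-04 s/m.
Layer 1: θ = 5.30°; offset = 26.4·tan 5.30° = 2.449 m.
Layer 2: sin θ = p·430 = 0.1253 → θ = 7.20°; offset = 9.4·tan 7.20° = 1.187 m.
Layer 3: sin θ = p·801 = 0.2334 → θ = 13.50°; offset = 5.3·tan 13.50° = 1.272 m.
Total horizontal offset = 4.908 m.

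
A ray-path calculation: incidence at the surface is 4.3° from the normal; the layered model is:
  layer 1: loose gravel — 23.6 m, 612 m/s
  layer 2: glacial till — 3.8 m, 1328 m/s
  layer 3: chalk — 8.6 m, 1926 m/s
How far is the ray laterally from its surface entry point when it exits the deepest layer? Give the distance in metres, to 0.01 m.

Ray parameter p = sin 4.3° / 612 m/s = 1.2251e-04 s/m.
Layer 1: θ = 4.30°; offset = 23.6·tan 4.30° = 1.7745 m.
Layer 2: sin θ = p·1328 = 0.1627 → θ = 9.36°; offset = 3.8·tan 9.36° = 0.6266 m.
Layer 3: sin θ = p·1926 = 0.2360 → θ = 13.65°; offset = 8.6·tan 13.65° = 2.0882 m.
Total horizontal offset = 4.4893 m.

4.49 m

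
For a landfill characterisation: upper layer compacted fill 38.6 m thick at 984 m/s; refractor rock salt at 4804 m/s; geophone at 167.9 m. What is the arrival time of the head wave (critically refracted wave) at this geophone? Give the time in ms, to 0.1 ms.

θ_c = arcsin(V₁/V₂) = arcsin(984/4804) = 11.82°, cos θ_c = 0.9788.
Intercept time tᵢ = 2h cos θ_c / V₁ = 2·38.6·0.9788/984 = 0.07679 s.
t = x/V₂ + tᵢ = 167.9/4804 + 0.07679 = 0.11174 s.

111.7 ms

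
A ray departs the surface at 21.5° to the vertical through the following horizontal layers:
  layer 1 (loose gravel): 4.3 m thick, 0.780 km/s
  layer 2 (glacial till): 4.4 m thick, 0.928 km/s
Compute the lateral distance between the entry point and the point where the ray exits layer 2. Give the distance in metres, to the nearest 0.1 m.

Ray parameter p = sin 21.5° / 0.780 km/s = 4.6987e-01 s/km.
Layer 1: θ = 21.50°; offset = 4.3·tan 21.50° = 1.694 m.
Layer 2: sin θ = p·0.928 = 0.4360 → θ = 25.85°; offset = 4.4·tan 25.85° = 2.132 m.
Σ offsets = 3.826 m.

3.8 m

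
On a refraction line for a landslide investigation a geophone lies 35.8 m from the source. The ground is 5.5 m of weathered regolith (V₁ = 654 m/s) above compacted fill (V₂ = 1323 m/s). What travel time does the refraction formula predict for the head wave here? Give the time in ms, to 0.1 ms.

t = x/V₂ + 2h·√(V₂²−V₁²)/(V₁V₂).
√(V₂²−V₁²) = √(1323²−654²) = 1150.0 m/s; delay term = 2·5.5·1150.0/(654·1323) = 0.01462 s.
t = 35.8/1323 + 0.01462 = 0.04168 s.

41.7 ms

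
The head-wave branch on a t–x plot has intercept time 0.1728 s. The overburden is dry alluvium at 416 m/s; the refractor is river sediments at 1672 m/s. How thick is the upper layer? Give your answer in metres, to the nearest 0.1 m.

θ_c = arcsin(416/1672) = 14.41°; cos θ_c = 0.9686.
tᵢ = 2h cos θ_c/V₁ ⇒ h = tᵢ·V₁/(2 cos θ_c) = 0.1728·416/(2·0.9686) = 37.11 m.

37.1 m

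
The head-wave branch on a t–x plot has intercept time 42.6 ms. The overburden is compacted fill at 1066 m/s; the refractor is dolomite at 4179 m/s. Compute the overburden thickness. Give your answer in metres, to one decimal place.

23.5 m

h = tᵢ·V₁·V₂ / (2·√(V₂²−V₁²)).
√(V₂²−V₁²) = √(4179² − 1066²) = 4040.8 m/s.
h = 0.0426 s × 1066 × 4179 / (2 × 4040.8) = 23.48 m.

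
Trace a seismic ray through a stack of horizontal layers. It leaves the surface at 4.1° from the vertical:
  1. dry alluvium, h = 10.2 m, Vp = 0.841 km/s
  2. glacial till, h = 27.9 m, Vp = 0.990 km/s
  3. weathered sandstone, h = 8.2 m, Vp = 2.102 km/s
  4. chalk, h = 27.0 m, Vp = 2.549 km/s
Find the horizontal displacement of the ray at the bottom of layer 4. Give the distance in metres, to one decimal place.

10.6 m

p = sin θ₁/V₁ = sin 4.1°/0.841 = 8.5015e-02 s/km is conserved through the stack.
Layer 1: θ = 4.10°; offset = 10.2·tan 4.10° = 0.731 m.
Layer 2: sin θ = p·0.990 = 0.0842 → θ = 4.83°; offset = 27.9·tan 4.83° = 2.357 m.
Layer 3: sin θ = p·2.102 = 0.1787 → θ = 10.29°; offset = 8.2·tan 10.29° = 1.489 m.
Layer 4: sin θ = p·2.549 = 0.2167 → θ = 12.52°; offset = 27.0·tan 12.52° = 5.993 m.
Summing the layer offsets gives 10.570 m.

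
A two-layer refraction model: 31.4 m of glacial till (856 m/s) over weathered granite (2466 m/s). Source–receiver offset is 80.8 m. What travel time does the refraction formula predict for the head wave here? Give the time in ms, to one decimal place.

101.6 ms

t = x/V₂ + 2h·√(V₂²−V₁²)/(V₁V₂).
√(V₂²−V₁²) = √(2466²−856²) = 2312.7 m/s; delay term = 2·31.4·2312.7/(856·2466) = 0.06880 s.
t = 80.8/2466 + 0.06880 = 0.10157 s.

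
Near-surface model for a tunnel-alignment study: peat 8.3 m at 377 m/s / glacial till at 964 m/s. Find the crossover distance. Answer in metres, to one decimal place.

θ_c = arcsin(377/964) = 23.02°, so cos θ_c = 0.9204 and tᵢ = 2h cos θ_c/V₁ = 0.0405 s.
At crossover x/V₁ = x/V₂ + tᵢ ⇒ x = tᵢ/(1/V₁ − 1/V₂) = 0.04053/(2.6525e-03 − 1.0373e-03) = 25.09 m.

25.1 m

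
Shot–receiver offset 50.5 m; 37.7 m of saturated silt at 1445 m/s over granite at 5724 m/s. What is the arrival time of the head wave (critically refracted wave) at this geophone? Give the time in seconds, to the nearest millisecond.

0.059 s

t = x/V₂ + 2h·√(V₂²−V₁²)/(V₁V₂).
√(V₂²−V₁²) = √(5724²−1445²) = 5538.6 m/s; delay term = 2·37.7·5538.6/(1445·5724) = 0.05049 s.
t = 50.5/5724 + 0.05049 = 0.05931 s.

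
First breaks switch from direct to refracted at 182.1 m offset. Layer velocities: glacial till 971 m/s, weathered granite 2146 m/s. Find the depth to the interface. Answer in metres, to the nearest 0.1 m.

55.9 m

h = (x_cross/2)·√((V₂−V₁)/(V₂+V₁)).
(V₂−V₁)/(V₂+V₁) = (2146−971)/(2146+971) = 0.3770; √ = 0.6140.
h = (182.1/2)·0.6140 = 55.90 m.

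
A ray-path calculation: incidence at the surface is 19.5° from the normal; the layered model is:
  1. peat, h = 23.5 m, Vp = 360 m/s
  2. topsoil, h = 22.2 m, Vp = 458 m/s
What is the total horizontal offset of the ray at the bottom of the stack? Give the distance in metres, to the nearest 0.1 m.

18.7 m

Apply Snell's law at each interface; in layer i the horizontal offset is hᵢ·tan θᵢ.
Layer 1: θ = 19.50°; offset = 23.5·tan 19.50° = 8.322 m.
Layer 2: sin θ = 458·sin 19.5°/360 = 0.4247, θ = 25.13°; offset = 22.2·tan 25.13° = 10.414 m.
Total horizontal offset = 18.735 m.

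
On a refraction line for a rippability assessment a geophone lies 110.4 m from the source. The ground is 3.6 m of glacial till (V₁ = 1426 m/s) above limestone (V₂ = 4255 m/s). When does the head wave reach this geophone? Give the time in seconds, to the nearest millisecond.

t = x/V₂ + 2h·√(V₂²−V₁²)/(V₁V₂).
√(V₂²−V₁²) = √(4255²−1426²) = 4008.9 m/s; delay term = 2·3.6·4008.9/(1426·4255) = 0.00476 s.
t = 110.4/4255 + 0.00476 = 0.03070 s.

0.031 s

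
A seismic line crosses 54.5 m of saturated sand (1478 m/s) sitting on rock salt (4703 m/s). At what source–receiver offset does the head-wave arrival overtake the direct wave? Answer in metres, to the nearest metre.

151 m

θ_c = arcsin(1478/4703) = 18.32°, so cos θ_c = 0.9493 and tᵢ = 2h cos θ_c/V₁ = 0.0700 s.
At crossover x/V₁ = x/V₂ + tᵢ ⇒ x = tᵢ/(1/V₁ − 1/V₂) = 0.07001/(6.7659e-04 − 2.1263e-04) = 150.90 m.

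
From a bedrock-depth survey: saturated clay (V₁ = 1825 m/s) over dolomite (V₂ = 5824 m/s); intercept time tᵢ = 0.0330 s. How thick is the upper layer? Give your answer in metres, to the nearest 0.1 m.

31.7 m

θ_c = arcsin(1825/5824) = 18.26°; cos θ_c = 0.9496.
tᵢ = 2h cos θ_c/V₁ ⇒ h = tᵢ·V₁/(2 cos θ_c) = 0.033·1825/(2·0.9496) = 31.71 m.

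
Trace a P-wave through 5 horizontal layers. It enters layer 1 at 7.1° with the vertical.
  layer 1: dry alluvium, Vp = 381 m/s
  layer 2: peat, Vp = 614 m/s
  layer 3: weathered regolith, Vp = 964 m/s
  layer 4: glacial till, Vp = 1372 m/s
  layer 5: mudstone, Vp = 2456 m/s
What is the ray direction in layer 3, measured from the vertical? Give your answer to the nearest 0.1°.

18.2°

Ray parameter p = sin 7.1° / 381 = 3.2441e-04 s/m.
sin θ_3 = p·V_3 = 3.2441e-04 × 964 = 0.3127.
θ_3 = 18.22° from the vertical.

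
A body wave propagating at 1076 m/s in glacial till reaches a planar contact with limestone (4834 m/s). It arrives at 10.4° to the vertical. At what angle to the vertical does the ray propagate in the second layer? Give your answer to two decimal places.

54.19°

sin θ₁/V₁ = sin θ₂/V₂ ⇒ sin θ₂ = 4834·sin 10.4°/1076 = 4834·0.1805/1076 = 0.8110.
θ₂ = arcsin 0.8110 = 54.19° from the normal.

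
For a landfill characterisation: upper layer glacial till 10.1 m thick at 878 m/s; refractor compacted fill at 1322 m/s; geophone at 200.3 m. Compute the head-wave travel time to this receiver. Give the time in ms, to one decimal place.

168.7 ms

θ_c = arcsin(V₁/V₂) = arcsin(878/1322) = 41.62°, cos θ_c = 0.7476.
Intercept time tᵢ = 2h cos θ_c / V₁ = 2·10.1·0.7476/878 = 0.01720 s.
t = x/V₂ + tᵢ = 200.3/1322 + 0.01720 = 0.16871 s.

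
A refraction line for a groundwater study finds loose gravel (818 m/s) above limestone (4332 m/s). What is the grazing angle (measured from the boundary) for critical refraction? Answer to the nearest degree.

79°

At critical incidence the refracted ray runs along the interface (θ₂ = 90°), so sin θ_c = V₁/V₂.
θ_c = arcsin(818/4332) = arcsin 0.1888 = 10.88°.
Measured from the interface: 90° − 10.88° = 79.12°.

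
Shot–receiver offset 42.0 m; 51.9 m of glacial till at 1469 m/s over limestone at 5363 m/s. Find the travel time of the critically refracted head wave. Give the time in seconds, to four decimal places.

0.0758 s

θ_c = arcsin(V₁/V₂) = arcsin(1469/5363) = 15.90°, cos θ_c = 0.9618.
Intercept time tᵢ = 2h cos θ_c / V₁ = 2·51.9·0.9618/1469 = 0.06796 s.
t = x/V₂ + tᵢ = 42.0/5363 + 0.06796 = 0.07579 s.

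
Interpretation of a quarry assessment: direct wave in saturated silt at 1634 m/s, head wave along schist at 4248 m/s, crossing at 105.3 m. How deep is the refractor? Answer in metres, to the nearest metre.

35 m

h = (x_cross/2)·√((V₂−V₁)/(V₂+V₁)).
(V₂−V₁)/(V₂+V₁) = (4248−1634)/(4248+1634) = 0.4444; √ = 0.6666.
h = (105.3/2)·0.6666 = 35.10 m.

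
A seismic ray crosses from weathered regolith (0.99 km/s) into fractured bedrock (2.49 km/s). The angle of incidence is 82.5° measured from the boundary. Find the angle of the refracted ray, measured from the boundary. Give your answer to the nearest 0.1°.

70.8°

Convert to the normal: θ₁ = 90° − 82.5° = 7.5°.
sin θ₁/V₁ = sin θ₂/V₂ ⇒ sin θ₂ = 2.49·sin 7.5°/0.99 = 2.49·0.1305/0.99 = 0.3283.
θ₂ = sin⁻¹(0.3283) = 19.17° (from vertical).
From the interface: 90° − 19.17° = 70.83°.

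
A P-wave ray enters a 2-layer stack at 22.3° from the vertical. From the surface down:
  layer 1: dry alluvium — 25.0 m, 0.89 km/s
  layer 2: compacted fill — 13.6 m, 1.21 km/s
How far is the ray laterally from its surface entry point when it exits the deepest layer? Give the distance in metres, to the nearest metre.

18 m

Apply Snell's law at each interface; in layer i the horizontal offset is hᵢ·tan θᵢ.
Layer 1: θ = 22.30°; offset = 25.0·tan 22.30° = 10.253 m.
Layer 2: sin θ = 1.21·sin 22.3°/0.89 = 0.5159, θ = 31.06°; offset = 13.6·tan 31.06° = 8.190 m.
Summing the layer offsets gives 18.443 m.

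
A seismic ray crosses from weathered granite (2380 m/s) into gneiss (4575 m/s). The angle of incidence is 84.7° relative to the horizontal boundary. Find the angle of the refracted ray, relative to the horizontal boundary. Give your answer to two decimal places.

Angle from the normal: 90° − 84.7° = 5.3°.
Snell's law: sin θ₂ = (V₂/V₁)·sin θ₁ = (4575/2380)·sin 5.3° = 0.1776.
θ₂ = sin⁻¹(0.1776) = 10.23° (from vertical).
From the interface: 90° − 10.23° = 79.77°.

79.77°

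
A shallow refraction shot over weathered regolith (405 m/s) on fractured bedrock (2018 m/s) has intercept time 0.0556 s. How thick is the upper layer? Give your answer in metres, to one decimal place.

θ_c = arcsin(405/2018) = 11.58°; cos θ_c = 0.9797.
tᵢ = 2h cos θ_c/V₁ ⇒ h = tᵢ·V₁/(2 cos θ_c) = 0.0556·405/(2·0.9797) = 11.49 m.

11.5 m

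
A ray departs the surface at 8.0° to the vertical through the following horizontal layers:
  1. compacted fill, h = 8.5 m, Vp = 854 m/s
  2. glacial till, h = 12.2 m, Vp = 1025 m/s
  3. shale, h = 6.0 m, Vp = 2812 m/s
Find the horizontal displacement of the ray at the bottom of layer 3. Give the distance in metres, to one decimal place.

Apply Snell's law at each interface; in layer i the horizontal offset is hᵢ·tan θᵢ.
Layer 1: θ = 8.00°; offset = 8.5·tan 8.00° = 1.195 m.
Layer 2: sin θ = 1025·sin 8.0°/854 = 0.1670, θ = 9.62°; offset = 12.2·tan 9.62° = 2.067 m.
Layer 3: sin θ = 2812·sin 8.0°/854 = 0.4583, θ = 27.27°; offset = 6.0·tan 27.27° = 3.094 m.
Summing the layer offsets gives 6.355 m.

6.4 m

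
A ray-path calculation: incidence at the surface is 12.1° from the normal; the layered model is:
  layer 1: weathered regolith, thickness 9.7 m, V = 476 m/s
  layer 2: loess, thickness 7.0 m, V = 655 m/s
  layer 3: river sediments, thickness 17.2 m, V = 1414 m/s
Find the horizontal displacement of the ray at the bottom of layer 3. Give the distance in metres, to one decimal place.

Ray parameter p = sin 12.1° / 476 m/s = 4.4038e-04 s/m.
Layer 1: θ = 12.10°; offset = 9.7·tan 12.10° = 2.079 m.
Layer 2: sin θ = p·655 = 0.2884 → θ = 16.76°; offset = 7.0·tan 16.76° = 2.109 m.
Layer 3: sin θ = p·1414 = 0.6227 → θ = 38.51°; offset = 17.2·tan 38.51° = 13.688 m.
Σ offsets = 17.876 m.

17.9 m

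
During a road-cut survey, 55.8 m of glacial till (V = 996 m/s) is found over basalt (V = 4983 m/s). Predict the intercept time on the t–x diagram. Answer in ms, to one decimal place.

109.8 ms

θ_c = arcsin(V₁/V₂) = arcsin(996/4983) = 11.53°; cos θ_c = 0.9798.
tᵢ = 2h·cos θ_c / V₁ = 2·55.8·0.9798 / 996 = 0.10979 s.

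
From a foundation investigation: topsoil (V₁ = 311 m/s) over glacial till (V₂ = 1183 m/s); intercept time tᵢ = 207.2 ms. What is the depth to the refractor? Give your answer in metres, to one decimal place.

33.4 m

h = tᵢ·V₁·V₂ / (2·√(V₂²−V₁²)).
√(V₂²−V₁²) = √(1183² − 311²) = 1141.4 m/s.
h = 0.2072 s × 311 × 1183 / (2 × 1141.4) = 33.39 m.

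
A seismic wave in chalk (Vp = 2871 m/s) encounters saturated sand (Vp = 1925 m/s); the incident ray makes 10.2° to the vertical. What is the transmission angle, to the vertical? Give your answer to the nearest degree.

sin θ₁/V₁ = sin θ₂/V₂ ⇒ sin θ₂ = 1925·sin 10.2°/2871 = 1925·0.1771/2871 = 0.1187.
θ₂ = arcsin 0.1187 = 6.82° from the normal.

7°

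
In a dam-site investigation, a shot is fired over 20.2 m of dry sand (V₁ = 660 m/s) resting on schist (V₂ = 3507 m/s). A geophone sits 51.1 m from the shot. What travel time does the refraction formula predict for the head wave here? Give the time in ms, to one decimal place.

t = x/V₂ + 2h·√(V₂²−V₁²)/(V₁V₂).
√(V₂²−V₁²) = √(3507²−660²) = 3444.3 m/s; delay term = 2·20.2·3444.3/(660·3507) = 0.06012 s.
t = 51.1/3507 + 0.06012 = 0.07469 s.

74.7 ms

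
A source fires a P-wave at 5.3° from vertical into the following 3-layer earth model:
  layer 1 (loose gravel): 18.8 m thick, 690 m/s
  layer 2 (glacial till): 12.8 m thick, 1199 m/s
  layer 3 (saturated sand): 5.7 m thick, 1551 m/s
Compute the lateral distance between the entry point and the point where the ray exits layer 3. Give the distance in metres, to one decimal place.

p = sin θ₁/V₁ = sin 5.3°/690 = 1.3387e-04 s/m is conserved through the stack.
Layer 1: θ = 5.30°; offset = 18.8·tan 5.30° = 1.744 m.
Layer 2: sin θ = p·1199 = 0.1605 → θ = 9.24°; offset = 12.8·tan 9.24° = 2.082 m.
Layer 3: sin θ = p·1551 = 0.2076 → θ = 11.98°; offset = 5.7·tan 11.98° = 1.210 m.
Σ offsets = 5.035 m.

5.0 m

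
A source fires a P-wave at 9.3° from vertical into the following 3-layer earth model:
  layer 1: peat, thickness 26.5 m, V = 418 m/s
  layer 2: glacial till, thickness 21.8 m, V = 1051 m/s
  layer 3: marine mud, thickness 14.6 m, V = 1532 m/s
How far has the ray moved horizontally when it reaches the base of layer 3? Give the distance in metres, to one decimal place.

Apply Snell's law at each interface; in layer i the horizontal offset is hᵢ·tan θᵢ.
Layer 1: θ = 9.30°; offset = 26.5·tan 9.30° = 4.340 m.
Layer 2: sin θ = 1051·sin 9.3°/418 = 0.4063, θ = 23.97°; offset = 21.8·tan 23.97° = 9.694 m.
Layer 3: sin θ = 1532·sin 9.3°/418 = 0.5923, θ = 36.32°; offset = 14.6·tan 36.32° = 10.732 m.
Σ offsets = 24.766 m.

24.8 m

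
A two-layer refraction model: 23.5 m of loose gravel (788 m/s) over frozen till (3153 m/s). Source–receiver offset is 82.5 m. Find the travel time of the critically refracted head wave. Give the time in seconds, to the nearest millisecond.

0.084 s

θ_c = arcsin(V₁/V₂) = arcsin(788/3153) = 14.47°, cos θ_c = 0.9683.
Intercept time tᵢ = 2h cos θ_c / V₁ = 2·23.5·0.9683/788 = 0.05775 s.
t = x/V₂ + tᵢ = 82.5/3153 + 0.05775 = 0.08392 s.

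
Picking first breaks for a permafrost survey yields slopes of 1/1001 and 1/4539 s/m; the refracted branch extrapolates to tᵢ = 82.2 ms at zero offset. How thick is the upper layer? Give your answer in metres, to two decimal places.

42.18 m

h = tᵢ·V₁·V₂ / (2·√(V₂²−V₁²)).
√(V₂²−V₁²) = √(4539² − 1001²) = 4427.2 m/s.
h = 0.0822 s × 1001 × 4539 / (2 × 4427.2) = 42.18 m.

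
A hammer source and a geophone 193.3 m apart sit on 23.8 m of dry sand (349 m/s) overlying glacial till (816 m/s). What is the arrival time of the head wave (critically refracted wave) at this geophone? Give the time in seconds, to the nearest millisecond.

θ_c = arcsin(V₁/V₂) = arcsin(349/816) = 25.32°, cos θ_c = 0.9039.
Intercept time tᵢ = 2h cos θ_c / V₁ = 2·23.8·0.9039/349 = 0.12329 s.
t = x/V₂ + tᵢ = 193.3/816 + 0.12329 = 0.36017 s.

0.360 s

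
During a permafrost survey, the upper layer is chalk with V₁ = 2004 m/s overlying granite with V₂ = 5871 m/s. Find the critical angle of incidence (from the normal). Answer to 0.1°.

Critical incidence: sin θ_c = V₁/V₂ = 2004/5871 = 0.3413.
θ_c = arcsin 0.3413 = 19.96°.

20.0°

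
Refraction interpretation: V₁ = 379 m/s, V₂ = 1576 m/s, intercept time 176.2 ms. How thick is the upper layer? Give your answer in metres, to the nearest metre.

34 m

h = tᵢ·V₁·V₂ / (2·√(V₂²−V₁²)).
√(V₂²−V₁²) = √(1576² − 379²) = 1529.7 m/s.
h = 0.1762 s × 379 × 1576 / (2 × 1529.7) = 34.40 m.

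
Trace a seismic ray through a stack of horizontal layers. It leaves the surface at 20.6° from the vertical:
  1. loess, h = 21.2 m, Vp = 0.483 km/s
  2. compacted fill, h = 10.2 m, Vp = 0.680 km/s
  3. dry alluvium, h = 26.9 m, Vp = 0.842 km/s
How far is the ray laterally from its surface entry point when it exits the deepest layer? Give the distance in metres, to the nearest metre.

35 m

Apply Snell's law at each interface; in layer i the horizontal offset is hᵢ·tan θᵢ.
Layer 1: θ = 20.60°; offset = 21.2·tan 20.60° = 7.969 m.
Layer 2: sin θ = 0.680·sin 20.6°/0.483 = 0.4953, θ = 29.69°; offset = 10.2·tan 29.69° = 5.816 m.
Layer 3: sin θ = 0.842·sin 20.6°/0.483 = 0.6134, θ = 37.83°; offset = 26.9·tan 37.83° = 20.890 m.
Total horizontal offset = 34.675 m.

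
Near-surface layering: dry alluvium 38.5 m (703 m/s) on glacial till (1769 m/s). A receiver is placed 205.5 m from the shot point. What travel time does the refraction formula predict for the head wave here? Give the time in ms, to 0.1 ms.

t = x/V₂ + 2h·√(V₂²−V₁²)/(V₁V₂).
√(V₂²−V₁²) = √(1769²−703²) = 1623.3 m/s; delay term = 2·38.5·1623.3/(703·1769) = 0.10051 s.
t = 205.5/1769 + 0.10051 = 0.21668 s.

216.7 ms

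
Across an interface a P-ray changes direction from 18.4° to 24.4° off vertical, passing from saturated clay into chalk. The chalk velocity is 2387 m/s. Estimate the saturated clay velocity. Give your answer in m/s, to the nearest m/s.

Snell's law: sin 18.4°/V₁ = sin 24.4°/V₂.
V₁ = V₂·sin 18.4°/sin 24.4° = 2387 × 0.7641 = 1823.88 m/s.

1824 m/s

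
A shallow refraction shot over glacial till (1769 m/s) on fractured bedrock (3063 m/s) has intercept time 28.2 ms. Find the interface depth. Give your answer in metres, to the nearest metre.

31 m

h = tᵢ·V₁·V₂ / (2·√(V₂²−V₁²)).
√(V₂²−V₁²) = √(3063² − 1769²) = 2500.5 m/s.
h = 0.0282 s × 1769 × 3063 / (2 × 2500.5) = 30.55 m.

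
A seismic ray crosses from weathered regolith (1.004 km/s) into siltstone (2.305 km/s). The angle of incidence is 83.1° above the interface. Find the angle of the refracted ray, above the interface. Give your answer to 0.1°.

74.0°

Convert to the normal: θ₁ = 90° − 83.1° = 6.9°.
Snell's law: sin θ₂ = (V₂/V₁)·sin θ₁ = (2.305/1.004)·sin 6.9° = 0.2758.
θ₂ = sin⁻¹(0.2758) = 16.01° (from vertical).
From the interface: 90° − 16.01° = 73.99°.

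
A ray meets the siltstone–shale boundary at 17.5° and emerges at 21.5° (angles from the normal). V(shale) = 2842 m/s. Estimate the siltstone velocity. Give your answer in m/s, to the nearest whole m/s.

2332 m/s

Snell's law: sin 17.5°/V₁ = sin 21.5°/V₂.
V₁ = V₂·sin 17.5°/sin 21.5° = 2842 × 0.8205 = 2331.80 m/s.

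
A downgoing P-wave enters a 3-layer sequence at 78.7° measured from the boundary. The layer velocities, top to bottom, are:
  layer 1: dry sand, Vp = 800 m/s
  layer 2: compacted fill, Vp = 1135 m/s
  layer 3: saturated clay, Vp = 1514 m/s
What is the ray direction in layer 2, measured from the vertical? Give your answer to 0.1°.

From the normal: θ₁ = 90° − 78.7° = 11.3°.
Ray parameter p = sin 11.3° / 800 = 2.4493e-04 s/m.
sin θ_2 = p·V_2 = 2.4493e-04 × 1135 = 0.2780.
θ_2 = arcsin 0.2780 = 16.14°.

16.1°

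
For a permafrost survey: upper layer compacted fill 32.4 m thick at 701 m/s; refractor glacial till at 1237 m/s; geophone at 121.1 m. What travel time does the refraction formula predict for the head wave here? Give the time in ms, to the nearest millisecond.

t = x/V₂ + 2h·√(V₂²−V₁²)/(V₁V₂).
√(V₂²−V₁²) = √(1237²−701²) = 1019.2 m/s; delay term = 2·32.4·1019.2/(701·1237) = 0.07616 s.
t = 121.1/1237 + 0.07616 = 0.17406 s.

174 ms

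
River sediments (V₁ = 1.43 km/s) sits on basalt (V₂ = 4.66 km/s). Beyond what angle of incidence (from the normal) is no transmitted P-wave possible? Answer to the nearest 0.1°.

17.9°

Critical incidence: sin θ_c = V₁/V₂ = 1.43/4.66 = 0.3069.
θ_c = arcsin 0.3069 = 17.87°.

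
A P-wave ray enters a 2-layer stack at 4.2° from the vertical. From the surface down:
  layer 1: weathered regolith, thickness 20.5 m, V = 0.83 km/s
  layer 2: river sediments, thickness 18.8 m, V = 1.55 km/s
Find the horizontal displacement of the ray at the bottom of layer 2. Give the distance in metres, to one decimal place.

Apply Snell's law at each interface; in layer i the horizontal offset is hᵢ·tan θᵢ.
Layer 1: θ = 4.20°; offset = 20.5·tan 4.20° = 1.505 m.
Layer 2: sin θ = 1.55·sin 4.2°/0.83 = 0.1368, θ = 7.86°; offset = 18.8·tan 7.86° = 2.596 m.
Total horizontal offset = 4.101 m.

4.1 m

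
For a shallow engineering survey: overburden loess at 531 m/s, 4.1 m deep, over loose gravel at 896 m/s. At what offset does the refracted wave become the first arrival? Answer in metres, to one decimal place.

16.2 m

x_cross = 2h·√((V₂+V₁)/(V₂−V₁)).
(V₂+V₁)/(V₂−V₁) = (896+531)/(896−531) = 3.9096; √ = 1.9773.
x_cross = 2·4.1·1.9773 = 16.21 m.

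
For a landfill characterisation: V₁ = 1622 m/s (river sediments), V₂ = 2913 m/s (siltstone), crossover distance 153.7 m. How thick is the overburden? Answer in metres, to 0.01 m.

h = (x_cross/2)·√((V₂−V₁)/(V₂+V₁)).
(V₂−V₁)/(V₂+V₁) = (2913−1622)/(2913+1622) = 0.2847; √ = 0.5335.
h = (153.7/2)·0.5335 = 41.00 m.

41.00 m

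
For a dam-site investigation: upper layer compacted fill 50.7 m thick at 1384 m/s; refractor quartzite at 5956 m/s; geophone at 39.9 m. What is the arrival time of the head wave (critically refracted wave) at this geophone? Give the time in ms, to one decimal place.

t = x/V₂ + 2h·√(V₂²−V₁²)/(V₁V₂).
√(V₂²−V₁²) = √(5956²−1384²) = 5793.0 m/s; delay term = 2·50.7·5793.0/(1384·5956) = 0.07126 s.
t = 39.9/5956 + 0.07126 = 0.07796 s.

78.0 ms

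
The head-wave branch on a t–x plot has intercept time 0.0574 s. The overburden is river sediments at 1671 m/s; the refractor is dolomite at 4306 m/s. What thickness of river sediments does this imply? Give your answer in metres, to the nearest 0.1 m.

52.0 m

h = tᵢ·V₁·V₂ / (2·√(V₂²−V₁²)).
√(V₂²−V₁²) = √(4306² − 1671²) = 3968.6 m/s.
h = 0.0574 s × 1671 × 4306 / (2 × 3968.6) = 52.04 m.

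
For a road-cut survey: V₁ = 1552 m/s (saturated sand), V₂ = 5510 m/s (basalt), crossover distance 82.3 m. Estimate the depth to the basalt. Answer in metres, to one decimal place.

x_cross = 2h·√((V₂+V₁)/(V₂−V₁)) → h = x_cross / (2·√((V₂+V₁)/(V₂−V₁))).
√((V₂+V₁)/(V₂−V₁)) = √((5510+1552)/(5510−1552)) = 1.3358.
h = 82.3 / (2·1.3358) = 30.81 m.

30.8 m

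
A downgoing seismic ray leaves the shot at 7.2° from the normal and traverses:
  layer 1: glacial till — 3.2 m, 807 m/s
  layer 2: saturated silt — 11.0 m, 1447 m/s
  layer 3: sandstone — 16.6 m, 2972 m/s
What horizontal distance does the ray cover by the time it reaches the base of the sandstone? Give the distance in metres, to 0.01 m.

p = sin θ₁/V₁ = sin 7.2°/807 = 1.5531e-04 s/m is conserved through the stack.
Layer 1: θ = 7.20°; offset = 3.2·tan 7.20° = 0.4043 m.
Layer 2: sin θ = p·1447 = 0.2247 → θ = 12.99°; offset = 11.0·tan 12.99° = 2.5369 m.
Layer 3: sin θ = p·2972 = 0.4616 → θ = 27.49°; offset = 16.6·tan 27.49° = 8.6373 m.
Σ offsets = 11.5784 m.

11.58 m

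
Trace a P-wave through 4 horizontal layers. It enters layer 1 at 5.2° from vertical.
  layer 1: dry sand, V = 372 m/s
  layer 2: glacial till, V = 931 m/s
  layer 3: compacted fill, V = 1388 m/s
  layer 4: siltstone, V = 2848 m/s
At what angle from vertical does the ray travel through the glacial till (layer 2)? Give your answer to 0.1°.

Ray parameter p = sin 5.2° / 372 = 2.4364e-04 s/m.
sin θ_2 = p·V_2 = 2.4364e-04 × 931 = 0.2268.
θ_2 = 13.11° from the vertical.

13.1°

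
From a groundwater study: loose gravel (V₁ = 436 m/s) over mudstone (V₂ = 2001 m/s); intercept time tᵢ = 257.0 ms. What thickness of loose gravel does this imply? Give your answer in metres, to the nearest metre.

h = tᵢ·V₁·V₂ / (2·√(V₂²−V₁²)).
√(V₂²−V₁²) = √(2001² − 436²) = 1952.9 m/s.
h = 0.257 s × 436 × 2001 / (2 × 1952.9) = 57.41 m.

57 m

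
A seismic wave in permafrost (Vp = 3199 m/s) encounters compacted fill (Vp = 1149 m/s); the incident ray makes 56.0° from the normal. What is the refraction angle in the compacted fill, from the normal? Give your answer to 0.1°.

Snell's law: sin θ₂ = (V₂/V₁)·sin θ₁ = (1149/3199)·sin 56.0° = 0.2978.
θ₂ = sin⁻¹(0.2978) = 17.32° (from vertical).

17.3°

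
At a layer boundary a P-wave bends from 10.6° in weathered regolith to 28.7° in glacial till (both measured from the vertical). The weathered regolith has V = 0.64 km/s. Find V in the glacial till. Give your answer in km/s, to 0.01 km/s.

Snell's law: sin 10.6°/V₁ = sin 28.7°/V₂.
V₂ = V₁·sin 28.7°/sin 10.6° = 0.64 × 2.6106 = 1.67 km/s.

1.67 km/s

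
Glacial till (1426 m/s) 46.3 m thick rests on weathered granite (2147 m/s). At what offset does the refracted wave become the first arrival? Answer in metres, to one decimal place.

θ_c = arcsin(1426/2147) = 41.62°, so cos θ_c = 0.7476 and tᵢ = 2h cos θ_c/V₁ = 0.0485 s.
At crossover x/V₁ = x/V₂ + tᵢ ⇒ x = tᵢ/(1/V₁ − 1/V₂) = 0.04854/(7.0126e-04 − 4.6577e-04) = 206.14 m.

206.1 m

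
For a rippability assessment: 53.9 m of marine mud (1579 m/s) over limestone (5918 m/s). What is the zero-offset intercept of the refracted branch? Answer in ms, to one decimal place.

tᵢ = 2h·√(V₂²−V₁²)/(V₁V₂).
√(V₂²−V₁²) = √(5918²−1579²) = 5703.5 m/s.
tᵢ = 2·53.9·5703.5/(1579·5918) = 0.06580 s.

65.8 ms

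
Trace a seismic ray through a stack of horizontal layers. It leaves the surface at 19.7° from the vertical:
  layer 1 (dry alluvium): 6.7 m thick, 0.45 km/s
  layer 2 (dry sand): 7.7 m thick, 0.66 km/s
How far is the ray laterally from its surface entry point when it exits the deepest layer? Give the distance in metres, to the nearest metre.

7 m

Apply Snell's law at each interface; in layer i the horizontal offset is hᵢ·tan θᵢ.
Layer 1: θ = 19.70°; offset = 6.7·tan 19.70° = 2.399 m.
Layer 2: sin θ = 0.66·sin 19.7°/0.45 = 0.4944, θ = 29.63°; offset = 7.7·tan 29.63° = 4.380 m.
Summing the layer offsets gives 6.779 m.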